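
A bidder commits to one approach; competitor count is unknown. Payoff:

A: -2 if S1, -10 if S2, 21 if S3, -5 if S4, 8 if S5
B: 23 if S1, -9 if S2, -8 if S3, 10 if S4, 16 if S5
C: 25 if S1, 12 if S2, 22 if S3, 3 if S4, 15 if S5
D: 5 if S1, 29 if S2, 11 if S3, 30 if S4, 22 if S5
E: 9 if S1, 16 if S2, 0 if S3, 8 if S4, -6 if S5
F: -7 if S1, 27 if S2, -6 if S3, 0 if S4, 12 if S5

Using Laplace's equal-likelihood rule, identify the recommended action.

D

Row averages: A=2.4, B=6.4, C=15.4, D=19.4, E=5.4, F=5.2
Highest average = 19.4 → D.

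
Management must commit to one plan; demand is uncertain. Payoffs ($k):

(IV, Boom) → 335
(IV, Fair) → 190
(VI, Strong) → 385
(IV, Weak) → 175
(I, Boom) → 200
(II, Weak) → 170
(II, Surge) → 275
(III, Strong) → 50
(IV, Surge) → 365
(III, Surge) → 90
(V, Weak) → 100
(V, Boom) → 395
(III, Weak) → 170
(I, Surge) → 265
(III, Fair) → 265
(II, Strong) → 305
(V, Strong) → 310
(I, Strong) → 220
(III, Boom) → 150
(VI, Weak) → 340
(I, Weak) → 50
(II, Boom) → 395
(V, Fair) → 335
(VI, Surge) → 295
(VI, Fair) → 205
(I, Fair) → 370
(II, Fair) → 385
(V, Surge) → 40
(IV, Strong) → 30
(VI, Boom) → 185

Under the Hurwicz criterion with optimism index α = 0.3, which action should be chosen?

VI

I: 0.3·370 + 0.7·50 = 146
II: 0.3·395 + 0.7·170 = 237.5
III: 0.3·265 + 0.7·50 = 114.5
IV: 0.3·365 + 0.7·30 = 130.5
V: 0.3·395 + 0.7·40 = 146.5
VI: 0.3·385 + 0.7·185 = 245
Highest Hurwicz score = 245 → VI.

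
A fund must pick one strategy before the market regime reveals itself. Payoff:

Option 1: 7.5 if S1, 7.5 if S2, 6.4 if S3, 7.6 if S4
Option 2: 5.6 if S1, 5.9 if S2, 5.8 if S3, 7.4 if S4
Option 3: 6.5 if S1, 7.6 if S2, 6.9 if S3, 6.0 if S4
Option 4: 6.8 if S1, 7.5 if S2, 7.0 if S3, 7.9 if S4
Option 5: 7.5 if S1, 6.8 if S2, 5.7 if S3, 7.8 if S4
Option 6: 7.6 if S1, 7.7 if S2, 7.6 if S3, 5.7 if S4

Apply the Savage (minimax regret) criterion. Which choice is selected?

Option 4

Column bests: S1=7.6, S2=7.7, S3=7.6, S4=7.9.
Option 1 regrets: 0.1, 0.2, 1.2, 0.3 → max 1.2
Option 2 regrets: 2.0, 1.8, 1.8, 0.5 → max 2.0
Option 3 regrets: 1.1, 0.1, 0.7, 1.9 → max 1.9
Option 4 regrets: 0.8, 0.2, 0.6, 0.0 → max 0.8
Option 5 regrets: 0.1, 0.9, 1.9, 0.1 → max 1.9
Option 6 regrets: 0.0, 0.0, 0.0, 2.2 → max 2.2
Smallest max regret = 0.8 → Option 4.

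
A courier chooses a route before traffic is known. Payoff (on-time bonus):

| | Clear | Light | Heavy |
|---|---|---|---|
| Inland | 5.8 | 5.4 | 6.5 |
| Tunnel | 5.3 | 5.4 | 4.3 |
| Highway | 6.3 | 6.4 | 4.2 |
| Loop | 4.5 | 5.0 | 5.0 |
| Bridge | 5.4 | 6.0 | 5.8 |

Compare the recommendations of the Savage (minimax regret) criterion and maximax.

Column bests: Clear=6.3, Light=6.4, Heavy=6.5.
Inland regrets: 0.5, 1.0, 0.0 → max 1.0
Tunnel regrets: 1.0, 1.0, 2.2 → max 2.2
Highway regrets: 0.0, 0.0, 2.3 → max 2.3
Loop regrets: 1.8, 1.4, 1.5 → max 1.8
Bridge regrets: 0.9, 0.4, 0.7 → max 0.9
Smallest max regret = 0.9 → Bridge.
Row maxima: Inland=6.5, Tunnel=5.4, Highway=6.4, Loop=5.0, Bridge=6.0
Best best-case = 6.5 → Inland.

minimax regret → Bridge; maximax → Inland (disagree)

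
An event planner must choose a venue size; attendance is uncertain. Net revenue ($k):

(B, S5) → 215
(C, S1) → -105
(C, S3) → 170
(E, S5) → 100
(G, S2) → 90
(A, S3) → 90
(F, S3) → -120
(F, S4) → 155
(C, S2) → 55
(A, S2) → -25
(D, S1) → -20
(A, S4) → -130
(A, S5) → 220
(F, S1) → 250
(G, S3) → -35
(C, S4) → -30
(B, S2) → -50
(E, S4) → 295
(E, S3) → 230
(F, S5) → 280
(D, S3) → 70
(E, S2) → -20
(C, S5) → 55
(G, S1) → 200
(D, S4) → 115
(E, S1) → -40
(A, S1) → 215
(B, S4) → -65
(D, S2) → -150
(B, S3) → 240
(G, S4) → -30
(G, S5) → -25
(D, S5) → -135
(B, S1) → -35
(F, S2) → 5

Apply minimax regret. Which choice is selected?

Column bests: S1=250, S2=90, S3=240, S4=295, S5=280.
A regrets: 35, 115, 150, 425, 60 → max 425
B regrets: 285, 140, 0, 360, 65 → max 360
C regrets: 355, 35, 70, 325, 225 → max 355
D regrets: 270, 240, 170, 180, 415 → max 415
E regrets: 290, 110, 10, 0, 180 → max 290
F regrets: 0, 85, 360, 140, 0 → max 360
G regrets: 50, 0, 275, 325, 305 → max 325
Smallest max regret = 290 → E.

E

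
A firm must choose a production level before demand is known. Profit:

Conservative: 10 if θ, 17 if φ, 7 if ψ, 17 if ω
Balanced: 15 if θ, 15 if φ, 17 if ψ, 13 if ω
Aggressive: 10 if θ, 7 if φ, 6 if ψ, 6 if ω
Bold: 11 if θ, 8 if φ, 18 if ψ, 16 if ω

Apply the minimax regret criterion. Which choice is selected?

Column bests: θ=15, φ=17, ψ=18, ω=17.
Conservative regrets: 5, 0, 11, 0 → max 11
Balanced regrets: 0, 2, 1, 4 → max 4
Aggressive regrets: 5, 10, 12, 11 → max 12
Bold regrets: 4, 9, 0, 1 → max 9
Smallest max regret = 4 → Balanced.

Balanced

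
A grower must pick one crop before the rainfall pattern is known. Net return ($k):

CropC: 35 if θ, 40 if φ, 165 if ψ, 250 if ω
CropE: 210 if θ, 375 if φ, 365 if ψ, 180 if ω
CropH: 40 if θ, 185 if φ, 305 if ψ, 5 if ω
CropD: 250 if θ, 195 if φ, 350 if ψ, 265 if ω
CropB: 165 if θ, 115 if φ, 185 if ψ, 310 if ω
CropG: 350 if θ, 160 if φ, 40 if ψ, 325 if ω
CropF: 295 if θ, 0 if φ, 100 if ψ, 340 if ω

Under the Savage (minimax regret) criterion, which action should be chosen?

Column bests: θ=350, φ=375, ψ=365, ω=340.
CropC regrets: 315, 335, 200, 90 → max 335
CropE regrets: 140, 0, 0, 160 → max 160
CropH regrets: 310, 190, 60, 335 → max 335
CropD regrets: 100, 180, 15, 75 → max 180
CropB regrets: 185, 260, 180, 30 → max 260
CropG regrets: 0, 215, 325, 15 → max 325
CropF regrets: 55, 375, 265, 0 → max 375
Smallest max regret = 160 → CropE.

CropE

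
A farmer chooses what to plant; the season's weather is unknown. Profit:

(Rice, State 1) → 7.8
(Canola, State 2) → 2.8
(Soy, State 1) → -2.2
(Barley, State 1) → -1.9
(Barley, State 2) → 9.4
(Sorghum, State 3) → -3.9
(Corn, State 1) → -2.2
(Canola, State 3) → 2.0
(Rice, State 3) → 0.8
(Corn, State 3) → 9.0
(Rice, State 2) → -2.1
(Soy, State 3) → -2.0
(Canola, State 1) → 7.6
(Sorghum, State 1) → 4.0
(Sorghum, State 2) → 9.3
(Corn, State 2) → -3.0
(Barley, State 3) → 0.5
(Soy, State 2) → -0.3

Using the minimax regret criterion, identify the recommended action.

Column bests: State 1=7.8, State 2=9.4, State 3=9.0.
Barley regrets: 9.7, 0.0, 8.5 → max 9.7
Rice regrets: 0.0, 11.5, 8.2 → max 11.5
Corn regrets: 10.0, 12.4, 0.0 → max 12.4
Soy regrets: 10.0, 9.7, 11.0 → max 11.0
Sorghum regrets: 3.8, 0.1, 12.9 → max 12.9
Canola regrets: 0.2, 6.6, 7.0 → max 7.0
Smallest max regret = 7.0 → Canola.

Canola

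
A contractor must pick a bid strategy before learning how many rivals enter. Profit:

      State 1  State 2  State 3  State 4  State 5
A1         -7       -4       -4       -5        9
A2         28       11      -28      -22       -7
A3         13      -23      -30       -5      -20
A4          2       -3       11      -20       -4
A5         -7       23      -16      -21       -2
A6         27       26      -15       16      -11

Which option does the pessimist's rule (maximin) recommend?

A1

Row minima: A1=-7, A2=-28, A3=-30, A4=-20, A5=-21, A6=-15
Best worst-case = -7 → A1.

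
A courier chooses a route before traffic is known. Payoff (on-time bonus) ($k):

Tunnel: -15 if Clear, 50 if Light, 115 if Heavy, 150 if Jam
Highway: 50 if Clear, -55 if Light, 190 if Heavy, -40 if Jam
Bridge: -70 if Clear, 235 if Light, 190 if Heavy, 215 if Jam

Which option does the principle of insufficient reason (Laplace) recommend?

Row averages: Tunnel=75, Highway=36.25, Bridge=142.5
Highest average = 142.5 → Bridge.

Bridge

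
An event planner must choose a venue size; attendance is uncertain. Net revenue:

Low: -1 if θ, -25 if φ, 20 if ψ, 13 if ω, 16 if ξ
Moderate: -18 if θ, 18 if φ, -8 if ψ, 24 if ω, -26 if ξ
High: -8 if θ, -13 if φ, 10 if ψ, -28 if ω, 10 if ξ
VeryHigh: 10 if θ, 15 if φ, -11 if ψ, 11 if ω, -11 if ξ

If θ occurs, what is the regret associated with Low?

11

Best payoff under θ is 10.
Regret = 10 − (-1) = 11.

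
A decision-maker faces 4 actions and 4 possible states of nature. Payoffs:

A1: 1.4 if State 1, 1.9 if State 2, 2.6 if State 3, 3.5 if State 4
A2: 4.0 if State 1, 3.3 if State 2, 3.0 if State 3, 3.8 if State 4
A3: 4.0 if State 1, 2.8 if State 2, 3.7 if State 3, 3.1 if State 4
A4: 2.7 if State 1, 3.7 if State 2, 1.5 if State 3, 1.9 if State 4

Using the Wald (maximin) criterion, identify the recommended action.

A2

Row minima: A1=1.4, A2=3.0, A3=2.8, A4=1.5
Best worst-case = 3.0 → A2.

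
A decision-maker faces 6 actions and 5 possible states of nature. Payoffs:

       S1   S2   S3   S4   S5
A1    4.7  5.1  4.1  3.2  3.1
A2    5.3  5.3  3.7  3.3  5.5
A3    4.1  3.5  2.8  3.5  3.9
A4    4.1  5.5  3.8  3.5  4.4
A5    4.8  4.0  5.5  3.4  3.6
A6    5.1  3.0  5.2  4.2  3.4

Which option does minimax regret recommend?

Column bests: S1=5.3, S2=5.5, S3=5.5, S4=4.2, S5=5.5.
A1 regrets: 0.6, 0.4, 1.4, 1.0, 2.4 → max 2.4
A2 regrets: 0.0, 0.2, 1.8, 0.9, 0.0 → max 1.8
A3 regrets: 1.2, 2.0, 2.7, 0.7, 1.6 → max 2.7
A4 regrets: 1.2, 0.0, 1.7, 0.7, 1.1 → max 1.7
A5 regrets: 0.5, 1.5, 0.0, 0.8, 1.9 → max 1.9
A6 regrets: 0.2, 2.5, 0.3, 0.0, 2.1 → max 2.5
Smallest max regret = 1.7 → A4.

A4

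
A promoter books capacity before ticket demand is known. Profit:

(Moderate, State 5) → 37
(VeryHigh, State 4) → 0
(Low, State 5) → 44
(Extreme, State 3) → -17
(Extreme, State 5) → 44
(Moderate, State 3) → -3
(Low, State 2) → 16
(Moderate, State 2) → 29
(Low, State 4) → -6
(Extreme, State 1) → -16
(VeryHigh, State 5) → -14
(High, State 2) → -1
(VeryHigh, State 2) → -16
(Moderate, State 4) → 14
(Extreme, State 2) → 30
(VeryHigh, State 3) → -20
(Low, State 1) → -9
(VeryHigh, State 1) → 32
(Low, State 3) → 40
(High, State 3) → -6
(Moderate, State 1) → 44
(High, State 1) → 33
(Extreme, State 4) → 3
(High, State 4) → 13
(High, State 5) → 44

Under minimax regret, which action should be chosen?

Column bests: State 1=44, State 2=30, State 3=40, State 4=14, State 5=44.
Low regrets: 53, 14, 0, 20, 0 → max 53
Moderate regrets: 0, 1, 43, 0, 7 → max 43
High regrets: 11, 31, 46, 1, 0 → max 46
VeryHigh regrets: 12, 46, 60, 14, 58 → max 60
Extreme regrets: 60, 0, 57, 11, 0 → max 60
Smallest max regret = 43 → Moderate.

Moderate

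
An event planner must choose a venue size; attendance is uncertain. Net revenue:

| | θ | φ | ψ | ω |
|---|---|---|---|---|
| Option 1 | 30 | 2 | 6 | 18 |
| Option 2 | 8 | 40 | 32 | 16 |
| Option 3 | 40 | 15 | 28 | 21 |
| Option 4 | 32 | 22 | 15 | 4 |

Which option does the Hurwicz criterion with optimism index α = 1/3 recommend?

Option 3

Option 1: 1/3·30 + 2/3·2 = 34/3
Option 2: 1/3·40 + 2/3·8 = 56/3
Option 3: 1/3·40 + 2/3·15 = 70/3
Option 4: 1/3·32 + 2/3·4 = 40/3
Highest Hurwicz score = 70/3 → Option 3.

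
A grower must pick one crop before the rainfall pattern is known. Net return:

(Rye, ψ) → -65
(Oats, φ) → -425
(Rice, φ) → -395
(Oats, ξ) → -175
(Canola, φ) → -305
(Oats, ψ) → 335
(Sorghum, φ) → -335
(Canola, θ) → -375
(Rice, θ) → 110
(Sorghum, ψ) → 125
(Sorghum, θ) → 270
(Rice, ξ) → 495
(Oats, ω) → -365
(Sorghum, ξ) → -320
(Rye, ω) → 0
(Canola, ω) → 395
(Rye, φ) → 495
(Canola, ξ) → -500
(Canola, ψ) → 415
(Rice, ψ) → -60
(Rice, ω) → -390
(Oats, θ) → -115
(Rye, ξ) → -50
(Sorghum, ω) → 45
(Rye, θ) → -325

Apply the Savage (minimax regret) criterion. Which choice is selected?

Column bests: θ=270, φ=495, ψ=415, ω=395, ξ=495.
Oats regrets: 385, 920, 80, 760, 670 → max 920
Sorghum regrets: 0, 830, 290, 350, 815 → max 830
Rice regrets: 160, 890, 475, 785, 0 → max 890
Rye regrets: 595, 0, 480, 395, 545 → max 595
Canola regrets: 645, 800, 0, 0, 995 → max 995
Smallest max regret = 595 → Rye.

Rye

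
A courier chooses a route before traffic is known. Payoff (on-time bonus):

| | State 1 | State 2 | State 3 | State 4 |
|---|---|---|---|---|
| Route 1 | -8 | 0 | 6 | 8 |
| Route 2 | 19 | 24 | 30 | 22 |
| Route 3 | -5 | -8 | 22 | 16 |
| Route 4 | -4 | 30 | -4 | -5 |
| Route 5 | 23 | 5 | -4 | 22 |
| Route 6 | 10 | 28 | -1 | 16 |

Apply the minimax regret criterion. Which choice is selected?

Route 2

Column bests: State 1=23, State 2=30, State 3=30, State 4=22.
Route 1 regrets: 31, 30, 24, 14 → max 31
Route 2 regrets: 4, 6, 0, 0 → max 6
Route 3 regrets: 28, 38, 8, 6 → max 38
Route 4 regrets: 27, 0, 34, 27 → max 34
Route 5 regrets: 0, 25, 34, 0 → max 34
Route 6 regrets: 13, 2, 31, 6 → max 31
Smallest max regret = 6 → Route 2.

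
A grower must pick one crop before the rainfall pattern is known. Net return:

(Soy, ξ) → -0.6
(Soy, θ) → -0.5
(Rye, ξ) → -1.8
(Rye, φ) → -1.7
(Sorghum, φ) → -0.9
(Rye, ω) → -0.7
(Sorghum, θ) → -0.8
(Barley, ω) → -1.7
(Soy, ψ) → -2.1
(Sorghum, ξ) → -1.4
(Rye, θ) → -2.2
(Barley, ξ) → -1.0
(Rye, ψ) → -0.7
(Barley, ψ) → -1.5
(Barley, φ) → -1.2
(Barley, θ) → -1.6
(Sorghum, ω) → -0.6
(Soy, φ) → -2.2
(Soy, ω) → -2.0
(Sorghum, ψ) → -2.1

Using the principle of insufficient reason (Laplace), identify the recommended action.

Row averages: Barley=-1.4, Soy=-1.48, Rye=-1.42, Sorghum=-1.16
Highest average = -1.16 → Sorghum.

Sorghum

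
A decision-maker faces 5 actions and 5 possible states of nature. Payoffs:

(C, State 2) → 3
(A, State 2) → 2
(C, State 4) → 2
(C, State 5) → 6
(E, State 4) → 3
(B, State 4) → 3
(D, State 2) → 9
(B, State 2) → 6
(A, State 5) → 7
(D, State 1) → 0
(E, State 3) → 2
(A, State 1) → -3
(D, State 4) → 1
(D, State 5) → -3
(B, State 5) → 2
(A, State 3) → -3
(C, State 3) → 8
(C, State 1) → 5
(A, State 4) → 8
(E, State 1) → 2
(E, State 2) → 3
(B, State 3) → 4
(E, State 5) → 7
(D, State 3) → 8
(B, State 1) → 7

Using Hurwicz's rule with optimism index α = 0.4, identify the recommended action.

C

A: 0.4·8 + 0.6·(-3) = 1.4
B: 0.4·7 + 0.6·2 = 4
C: 0.4·8 + 0.6·2 = 4.4
D: 0.4·9 + 0.6·(-3) = 1.8
E: 0.4·7 + 0.6·2 = 4
Highest Hurwicz score = 4.4 → C.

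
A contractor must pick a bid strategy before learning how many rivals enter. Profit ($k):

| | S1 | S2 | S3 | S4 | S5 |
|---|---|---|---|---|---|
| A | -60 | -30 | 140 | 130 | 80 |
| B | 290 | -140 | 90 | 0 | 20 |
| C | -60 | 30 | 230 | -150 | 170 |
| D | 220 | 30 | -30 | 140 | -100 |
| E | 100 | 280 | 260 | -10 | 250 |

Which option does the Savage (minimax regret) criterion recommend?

E

Column bests: S1=290, S2=280, S3=260, S4=140, S5=250.
A regrets: 350, 310, 120, 10, 170 → max 350
B regrets: 0, 420, 170, 140, 230 → max 420
C regrets: 350, 250, 30, 290, 80 → max 350
D regrets: 70, 250, 290, 0, 350 → max 350
E regrets: 190, 0, 0, 150, 0 → max 190
Smallest max regret = 190 → E.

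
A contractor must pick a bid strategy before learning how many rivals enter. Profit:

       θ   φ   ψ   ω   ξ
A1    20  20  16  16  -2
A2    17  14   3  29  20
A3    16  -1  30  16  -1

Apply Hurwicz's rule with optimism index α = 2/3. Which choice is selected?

A2

A1: 2/3·20 + 1/3·(-2) = 38/3
A2: 2/3·29 + 1/3·3 = 61/3
A3: 2/3·30 + 1/3·(-1) = 59/3
Highest Hurwicz score = 61/3 → A2.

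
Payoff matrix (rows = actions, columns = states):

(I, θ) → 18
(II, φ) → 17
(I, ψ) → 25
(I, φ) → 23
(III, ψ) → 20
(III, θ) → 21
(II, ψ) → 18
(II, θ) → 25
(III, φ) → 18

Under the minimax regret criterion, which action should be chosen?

III

Column bests: θ=25, φ=23, ψ=25.
I regrets: 7, 0, 0 → max 7
II regrets: 0, 6, 7 → max 7
III regrets: 4, 5, 5 → max 5
Smallest max regret = 5 → III.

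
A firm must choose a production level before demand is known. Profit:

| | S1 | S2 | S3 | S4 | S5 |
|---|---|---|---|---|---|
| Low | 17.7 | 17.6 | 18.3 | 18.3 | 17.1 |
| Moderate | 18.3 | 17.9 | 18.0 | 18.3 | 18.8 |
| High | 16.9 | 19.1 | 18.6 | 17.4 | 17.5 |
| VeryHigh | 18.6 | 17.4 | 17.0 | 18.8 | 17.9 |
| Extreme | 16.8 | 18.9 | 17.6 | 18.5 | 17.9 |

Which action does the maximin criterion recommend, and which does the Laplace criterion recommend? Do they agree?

Row minima: Low=17.1, Moderate=17.9, High=16.9, VeryHigh=17.0, Extreme=16.8
Best worst-case = 17.9 → Moderate.
Row averages: Low=17.8, Moderate=18.26, High=17.9, VeryHigh=17.94, Extreme=17.94
Highest average = 18.26 → Moderate.

maximin → Moderate; laplace → Moderate (agree)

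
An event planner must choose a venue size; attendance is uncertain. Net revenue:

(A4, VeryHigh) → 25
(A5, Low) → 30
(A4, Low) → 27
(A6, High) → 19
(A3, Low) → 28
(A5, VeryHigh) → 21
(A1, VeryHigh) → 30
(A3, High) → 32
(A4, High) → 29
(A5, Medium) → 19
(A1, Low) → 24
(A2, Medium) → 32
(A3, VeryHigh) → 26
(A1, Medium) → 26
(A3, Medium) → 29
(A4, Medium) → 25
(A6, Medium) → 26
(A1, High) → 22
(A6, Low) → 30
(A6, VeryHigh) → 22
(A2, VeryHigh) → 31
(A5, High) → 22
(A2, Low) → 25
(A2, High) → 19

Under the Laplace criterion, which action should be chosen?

A3

Row averages: A1=25.5, A2=26.75, A3=28.75, A4=26.5, A5=23, A6=24.25
Highest average = 28.75 → A3.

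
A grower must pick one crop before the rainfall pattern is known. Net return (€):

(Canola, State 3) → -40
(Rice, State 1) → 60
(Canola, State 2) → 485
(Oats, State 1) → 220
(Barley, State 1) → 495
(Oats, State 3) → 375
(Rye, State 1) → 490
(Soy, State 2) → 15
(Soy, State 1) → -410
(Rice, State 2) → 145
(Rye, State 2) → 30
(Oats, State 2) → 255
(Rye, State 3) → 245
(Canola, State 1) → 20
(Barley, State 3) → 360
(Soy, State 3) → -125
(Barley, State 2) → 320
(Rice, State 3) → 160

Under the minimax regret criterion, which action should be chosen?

Column bests: State 1=495, State 2=485, State 3=375.
Soy regrets: 905, 470, 500 → max 905
Rye regrets: 5, 455, 130 → max 455
Oats regrets: 275, 230, 0 → max 275
Barley regrets: 0, 165, 15 → max 165
Canola regrets: 475, 0, 415 → max 475
Rice regrets: 435, 340, 215 → max 435
Smallest max regret = 165 → Barley.

Barley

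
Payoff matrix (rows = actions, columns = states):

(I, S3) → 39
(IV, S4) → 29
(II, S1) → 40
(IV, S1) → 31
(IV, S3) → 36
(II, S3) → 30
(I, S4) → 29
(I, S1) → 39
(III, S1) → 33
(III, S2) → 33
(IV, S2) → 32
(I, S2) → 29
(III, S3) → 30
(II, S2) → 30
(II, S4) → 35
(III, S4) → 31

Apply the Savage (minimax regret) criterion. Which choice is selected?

I

Column bests: S1=40, S2=33, S3=39, S4=35.
I regrets: 1, 4, 0, 6 → max 6
II regrets: 0, 3, 9, 0 → max 9
III regrets: 7, 0, 9, 4 → max 9
IV regrets: 9, 1, 3, 6 → max 9
Smallest max regret = 6 → I.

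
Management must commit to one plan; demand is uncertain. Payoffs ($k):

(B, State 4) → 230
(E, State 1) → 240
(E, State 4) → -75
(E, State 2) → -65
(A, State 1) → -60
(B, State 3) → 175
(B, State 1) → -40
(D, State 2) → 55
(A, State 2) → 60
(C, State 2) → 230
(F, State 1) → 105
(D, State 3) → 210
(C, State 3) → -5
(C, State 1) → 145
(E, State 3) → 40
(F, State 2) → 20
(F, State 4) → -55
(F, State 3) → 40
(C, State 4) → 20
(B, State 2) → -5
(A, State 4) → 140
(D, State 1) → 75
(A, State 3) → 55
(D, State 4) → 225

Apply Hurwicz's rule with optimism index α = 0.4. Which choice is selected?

D

A: 0.4·140 + 0.6·(-60) = 20
B: 0.4·230 + 0.6·(-40) = 68
C: 0.4·230 + 0.6·(-5) = 89
D: 0.4·225 + 0.6·55 = 123
E: 0.4·240 + 0.6·(-75) = 51
F: 0.4·105 + 0.6·(-55) = 9
Highest Hurwicz score = 123 → D.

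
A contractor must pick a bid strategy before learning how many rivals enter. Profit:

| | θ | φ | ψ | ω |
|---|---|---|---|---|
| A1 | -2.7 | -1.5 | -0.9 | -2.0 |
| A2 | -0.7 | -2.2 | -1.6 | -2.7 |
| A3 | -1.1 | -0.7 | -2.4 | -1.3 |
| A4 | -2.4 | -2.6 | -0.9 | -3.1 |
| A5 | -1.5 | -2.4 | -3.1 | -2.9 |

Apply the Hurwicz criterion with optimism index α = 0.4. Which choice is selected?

A1: 0.4·(-0.9) + 0.6·(-2.7) = -1.98
A2: 0.4·(-0.7) + 0.6·(-2.7) = -1.9
A3: 0.4·(-0.7) + 0.6·(-2.4) = -1.72
A4: 0.4·(-0.9) + 0.6·(-3.1) = -2.22
A5: 0.4·(-1.5) + 0.6·(-3.1) = -2.46
Highest Hurwicz score = -1.72 → A3.

A3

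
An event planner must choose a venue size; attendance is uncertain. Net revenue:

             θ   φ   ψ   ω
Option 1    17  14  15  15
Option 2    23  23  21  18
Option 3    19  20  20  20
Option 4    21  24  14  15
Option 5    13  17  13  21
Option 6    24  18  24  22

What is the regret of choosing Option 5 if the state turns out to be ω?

Best payoff under ω is 22.
Regret = 22 − 21 = 1.

1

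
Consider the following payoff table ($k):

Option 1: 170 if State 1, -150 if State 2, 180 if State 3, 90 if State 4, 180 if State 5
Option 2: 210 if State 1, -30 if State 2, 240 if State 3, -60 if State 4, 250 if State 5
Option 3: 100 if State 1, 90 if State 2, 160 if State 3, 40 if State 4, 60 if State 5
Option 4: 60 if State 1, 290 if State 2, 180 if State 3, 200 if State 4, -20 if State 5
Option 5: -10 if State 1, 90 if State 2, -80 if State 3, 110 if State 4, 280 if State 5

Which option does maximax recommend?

Option 4

Row maxima: Option 1=180, Option 2=250, Option 3=160, Option 4=290, Option 5=280
Best best-case = 290 → Option 4.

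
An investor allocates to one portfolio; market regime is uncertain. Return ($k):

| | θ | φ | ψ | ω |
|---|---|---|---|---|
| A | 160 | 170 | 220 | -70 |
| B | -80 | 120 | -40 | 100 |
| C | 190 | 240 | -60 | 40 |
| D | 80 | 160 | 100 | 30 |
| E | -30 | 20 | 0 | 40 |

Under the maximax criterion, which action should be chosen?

C

Row maxima: A=220, B=120, C=240, D=160, E=40
Best best-case = 240 → C.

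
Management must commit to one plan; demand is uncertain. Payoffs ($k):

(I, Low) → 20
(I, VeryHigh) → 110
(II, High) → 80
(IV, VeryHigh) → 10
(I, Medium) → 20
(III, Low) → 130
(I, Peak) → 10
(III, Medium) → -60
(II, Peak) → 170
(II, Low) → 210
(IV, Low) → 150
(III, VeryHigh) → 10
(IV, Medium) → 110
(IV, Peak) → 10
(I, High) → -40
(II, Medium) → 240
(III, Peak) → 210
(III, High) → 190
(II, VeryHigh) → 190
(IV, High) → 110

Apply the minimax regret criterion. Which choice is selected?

Column bests: Low=210, Medium=240, High=190, VeryHigh=190, Peak=210.
I regrets: 190, 220, 230, 80, 200 → max 230
II regrets: 0, 0, 110, 0, 40 → max 110
III regrets: 80, 300, 0, 180, 0 → max 300
IV regrets: 60, 130, 80, 180, 200 → max 200
Smallest max regret = 110 → II.

II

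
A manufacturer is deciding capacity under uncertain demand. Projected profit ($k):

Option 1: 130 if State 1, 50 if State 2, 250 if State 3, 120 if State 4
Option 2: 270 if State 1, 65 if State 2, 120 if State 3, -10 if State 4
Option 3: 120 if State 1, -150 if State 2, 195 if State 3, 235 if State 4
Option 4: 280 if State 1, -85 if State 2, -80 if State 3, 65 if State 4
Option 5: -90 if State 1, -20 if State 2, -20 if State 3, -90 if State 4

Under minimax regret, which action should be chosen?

Column bests: State 1=280, State 2=65, State 3=250, State 4=235.
Option 1 regrets: 150, 15, 0, 115 → max 150
Option 2 regrets: 10, 0, 130, 245 → max 245
Option 3 regrets: 160, 215, 55, 0 → max 215
Option 4 regrets: 0, 150, 330, 170 → max 330
Option 5 regrets: 370, 85, 270, 325 → max 370
Smallest max regret = 150 → Option 1.

Option 1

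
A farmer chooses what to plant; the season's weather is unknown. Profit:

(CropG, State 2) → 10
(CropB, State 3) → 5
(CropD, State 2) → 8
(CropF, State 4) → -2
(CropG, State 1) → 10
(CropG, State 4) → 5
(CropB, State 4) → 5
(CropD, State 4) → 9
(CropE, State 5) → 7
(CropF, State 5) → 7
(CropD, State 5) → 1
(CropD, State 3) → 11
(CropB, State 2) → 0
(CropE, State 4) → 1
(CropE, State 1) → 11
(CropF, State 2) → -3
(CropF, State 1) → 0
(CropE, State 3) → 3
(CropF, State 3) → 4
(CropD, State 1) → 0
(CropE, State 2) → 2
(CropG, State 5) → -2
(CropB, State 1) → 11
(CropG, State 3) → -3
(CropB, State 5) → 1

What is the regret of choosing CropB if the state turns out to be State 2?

10

Best payoff under State 2 is 10.
Regret = 10 − 0 = 10.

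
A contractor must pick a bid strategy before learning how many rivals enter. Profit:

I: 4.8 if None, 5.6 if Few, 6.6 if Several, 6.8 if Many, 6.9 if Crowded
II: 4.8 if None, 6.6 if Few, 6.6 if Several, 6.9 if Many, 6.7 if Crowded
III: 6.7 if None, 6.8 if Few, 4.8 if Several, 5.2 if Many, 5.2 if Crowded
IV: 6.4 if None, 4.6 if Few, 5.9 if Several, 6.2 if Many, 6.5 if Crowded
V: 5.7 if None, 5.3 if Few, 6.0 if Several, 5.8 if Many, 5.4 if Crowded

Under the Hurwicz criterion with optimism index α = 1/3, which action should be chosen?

V

I: 1/3·6.9 + 2/3·4.8 = 5.5
II: 1/3·6.9 + 2/3·4.8 = 5.5
III: 1/3·6.8 + 2/3·4.8 = 82/15
IV: 1/3·6.5 + 2/3·4.6 = 157/30
V: 1/3·6.0 + 2/3·5.3 = 83/15
Highest Hurwicz score = 83/15 → V.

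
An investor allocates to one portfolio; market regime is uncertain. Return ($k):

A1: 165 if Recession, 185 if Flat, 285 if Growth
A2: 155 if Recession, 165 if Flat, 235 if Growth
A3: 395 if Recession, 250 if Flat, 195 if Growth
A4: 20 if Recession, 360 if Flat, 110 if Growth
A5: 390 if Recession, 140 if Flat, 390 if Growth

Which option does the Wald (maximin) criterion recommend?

A3

Row minima: A1=165, A2=155, A3=195, A4=20, A5=140
Best worst-case = 195 → A3.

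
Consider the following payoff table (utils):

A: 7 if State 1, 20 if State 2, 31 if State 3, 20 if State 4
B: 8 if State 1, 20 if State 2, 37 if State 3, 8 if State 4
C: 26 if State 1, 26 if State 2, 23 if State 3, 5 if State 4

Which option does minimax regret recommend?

Column bests: State 1=26, State 2=26, State 3=37, State 4=20.
A regrets: 19, 6, 6, 0 → max 19
B regrets: 18, 6, 0, 12 → max 18
C regrets: 0, 0, 14, 15 → max 15
Smallest max regret = 15 → C.

C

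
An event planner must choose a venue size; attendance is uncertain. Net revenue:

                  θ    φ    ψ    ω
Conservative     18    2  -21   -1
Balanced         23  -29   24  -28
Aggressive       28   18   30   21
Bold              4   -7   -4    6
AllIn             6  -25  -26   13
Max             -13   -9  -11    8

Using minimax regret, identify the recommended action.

Column bests: θ=28, φ=18, ψ=30, ω=21.
Conservative regrets: 10, 16, 51, 22 → max 51
Balanced regrets: 5, 47, 6, 49 → max 49
Aggressive regrets: 0, 0, 0, 0 → max 0
Bold regrets: 24, 25, 34, 15 → max 34
AllIn regrets: 22, 43, 56, 8 → max 56
Max regrets: 41, 27, 41, 13 → max 41
Smallest max regret = 0 → Aggressive.

Aggressive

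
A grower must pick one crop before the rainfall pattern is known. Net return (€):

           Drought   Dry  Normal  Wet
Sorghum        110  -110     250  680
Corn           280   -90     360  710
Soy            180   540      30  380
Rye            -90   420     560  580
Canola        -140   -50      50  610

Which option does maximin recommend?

Soy

Row minima: Sorghum=-110, Corn=-90, Soy=30, Rye=-90, Canola=-140
Best worst-case = 30 → Soy.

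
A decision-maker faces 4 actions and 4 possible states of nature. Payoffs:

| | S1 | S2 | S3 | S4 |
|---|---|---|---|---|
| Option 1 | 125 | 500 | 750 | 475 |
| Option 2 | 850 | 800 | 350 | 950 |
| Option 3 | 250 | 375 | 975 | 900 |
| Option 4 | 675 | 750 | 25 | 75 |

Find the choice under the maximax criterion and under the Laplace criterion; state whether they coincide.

maximax → Option 3; laplace → Option 2 (disagree)

Row maxima: Option 1=750, Option 2=950, Option 3=975, Option 4=750
Best best-case = 975 → Option 3.
Row averages: Option 1=462.5, Option 2=737.5, Option 3=625, Option 4=381.25
Highest average = 737.5 → Option 2.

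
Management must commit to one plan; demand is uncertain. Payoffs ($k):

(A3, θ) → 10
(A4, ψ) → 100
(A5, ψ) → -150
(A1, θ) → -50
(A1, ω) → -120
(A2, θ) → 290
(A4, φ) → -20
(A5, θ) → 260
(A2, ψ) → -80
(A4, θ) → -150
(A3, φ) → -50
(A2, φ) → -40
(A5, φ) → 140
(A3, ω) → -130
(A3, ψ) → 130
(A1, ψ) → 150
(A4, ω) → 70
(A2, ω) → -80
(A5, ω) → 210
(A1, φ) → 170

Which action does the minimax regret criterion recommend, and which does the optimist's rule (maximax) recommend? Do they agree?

Column bests: θ=290, φ=170, ψ=150, ω=210.
A1 regrets: 340, 0, 0, 330 → max 340
A2 regrets: 0, 210, 230, 290 → max 290
A3 regrets: 280, 220, 20, 340 → max 340
A4 regrets: 440, 190, 50, 140 → max 440
A5 regrets: 30, 30, 300, 0 → max 300
Smallest max regret = 290 → A2.
Row maxima: A1=170, A2=290, A3=130, A4=100, A5=260
Best best-case = 290 → A2.

minimax regret → A2; maximax → A2 (agree)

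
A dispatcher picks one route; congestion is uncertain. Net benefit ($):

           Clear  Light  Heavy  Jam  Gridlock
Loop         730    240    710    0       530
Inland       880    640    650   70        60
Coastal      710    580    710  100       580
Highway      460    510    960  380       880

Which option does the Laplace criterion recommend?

Highway

Row averages: Loop=442, Inland=460, Coastal=536, Highway=638
Highest average = 638 → Highway.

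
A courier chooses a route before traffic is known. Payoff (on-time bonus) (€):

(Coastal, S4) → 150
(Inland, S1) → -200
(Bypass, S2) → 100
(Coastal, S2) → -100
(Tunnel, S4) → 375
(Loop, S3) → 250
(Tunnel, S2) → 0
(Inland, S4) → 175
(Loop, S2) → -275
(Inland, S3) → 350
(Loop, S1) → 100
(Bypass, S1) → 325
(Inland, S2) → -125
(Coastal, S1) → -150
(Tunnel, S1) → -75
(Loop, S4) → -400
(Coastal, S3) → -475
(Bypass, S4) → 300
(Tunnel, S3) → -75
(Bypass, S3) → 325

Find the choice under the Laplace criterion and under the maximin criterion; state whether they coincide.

Row averages: Inland=50, Loop=-81.25, Tunnel=56.25, Bypass=262.5, Coastal=-143.75
Highest average = 262.5 → Bypass.
Row minima: Inland=-200, Loop=-400, Tunnel=-75, Bypass=100, Coastal=-475
Best worst-case = 100 → Bypass.

laplace → Bypass; maximin → Bypass (agree)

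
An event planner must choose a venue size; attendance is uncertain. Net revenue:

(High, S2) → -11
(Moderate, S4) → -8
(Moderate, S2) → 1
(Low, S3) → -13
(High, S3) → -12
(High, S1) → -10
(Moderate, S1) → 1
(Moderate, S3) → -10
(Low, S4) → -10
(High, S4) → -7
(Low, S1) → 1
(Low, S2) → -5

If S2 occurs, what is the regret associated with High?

12

Best payoff under S2 is 1.
Regret = 1 − (-11) = 12.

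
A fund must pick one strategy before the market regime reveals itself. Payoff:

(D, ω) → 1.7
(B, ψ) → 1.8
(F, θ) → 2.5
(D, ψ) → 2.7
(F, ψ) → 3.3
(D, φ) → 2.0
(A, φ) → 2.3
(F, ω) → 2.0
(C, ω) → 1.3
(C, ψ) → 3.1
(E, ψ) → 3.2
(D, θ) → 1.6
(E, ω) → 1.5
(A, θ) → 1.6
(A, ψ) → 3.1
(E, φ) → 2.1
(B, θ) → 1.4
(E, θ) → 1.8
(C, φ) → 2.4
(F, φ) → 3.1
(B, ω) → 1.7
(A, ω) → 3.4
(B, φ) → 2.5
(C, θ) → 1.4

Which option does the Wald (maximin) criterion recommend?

F

Row minima: A=1.6, B=1.4, C=1.3, D=1.6, E=1.5, F=2.0
Best worst-case = 2.0 → F.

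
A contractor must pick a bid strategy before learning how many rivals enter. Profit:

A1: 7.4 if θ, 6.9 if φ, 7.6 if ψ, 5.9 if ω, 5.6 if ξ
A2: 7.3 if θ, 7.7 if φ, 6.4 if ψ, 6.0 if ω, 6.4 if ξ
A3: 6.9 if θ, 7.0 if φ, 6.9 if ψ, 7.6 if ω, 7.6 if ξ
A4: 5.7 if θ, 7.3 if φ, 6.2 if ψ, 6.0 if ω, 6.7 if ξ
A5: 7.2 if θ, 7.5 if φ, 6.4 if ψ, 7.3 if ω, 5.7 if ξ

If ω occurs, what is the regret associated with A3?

Best payoff under ω is 7.6.
Regret = 7.6 − 7.6 = 0.0.

0.0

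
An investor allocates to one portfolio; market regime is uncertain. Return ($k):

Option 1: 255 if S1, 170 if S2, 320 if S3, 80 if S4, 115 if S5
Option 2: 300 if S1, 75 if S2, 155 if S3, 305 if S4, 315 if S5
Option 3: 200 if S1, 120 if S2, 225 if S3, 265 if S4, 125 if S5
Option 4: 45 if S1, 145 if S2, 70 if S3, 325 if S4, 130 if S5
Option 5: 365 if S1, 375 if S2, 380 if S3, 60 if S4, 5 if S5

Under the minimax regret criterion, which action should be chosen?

Column bests: S1=365, S2=375, S3=380, S4=325, S5=315.
Option 1 regrets: 110, 205, 60, 245, 200 → max 245
Option 2 regrets: 65, 300, 225, 20, 0 → max 300
Option 3 regrets: 165, 255, 155, 60, 190 → max 255
Option 4 regrets: 320, 230, 310, 0, 185 → max 320
Option 5 regrets: 0, 0, 0, 265, 310 → max 310
Smallest max regret = 245 → Option 1.

Option 1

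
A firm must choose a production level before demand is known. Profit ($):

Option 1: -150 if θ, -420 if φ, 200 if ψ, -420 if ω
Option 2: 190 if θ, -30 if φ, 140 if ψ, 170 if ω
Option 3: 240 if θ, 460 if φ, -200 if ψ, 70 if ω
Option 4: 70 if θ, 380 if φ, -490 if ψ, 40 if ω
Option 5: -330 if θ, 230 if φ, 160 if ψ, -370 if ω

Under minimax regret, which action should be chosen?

Option 3

Column bests: θ=240, φ=460, ψ=200, ω=170.
Option 1 regrets: 390, 880, 0, 590 → max 880
Option 2 regrets: 50, 490, 60, 0 → max 490
Option 3 regrets: 0, 0, 400, 100 → max 400
Option 4 regrets: 170, 80, 690, 130 → max 690
Option 5 regrets: 570, 230, 40, 540 → max 570
Smallest max regret = 400 → Option 3.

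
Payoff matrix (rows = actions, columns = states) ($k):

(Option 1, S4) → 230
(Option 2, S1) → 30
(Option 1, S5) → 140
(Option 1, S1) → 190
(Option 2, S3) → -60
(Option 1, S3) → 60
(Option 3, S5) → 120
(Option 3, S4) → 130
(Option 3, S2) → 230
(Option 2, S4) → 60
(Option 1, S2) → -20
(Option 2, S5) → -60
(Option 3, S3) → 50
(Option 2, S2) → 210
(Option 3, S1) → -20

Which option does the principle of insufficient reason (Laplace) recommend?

Row averages: Option 1=120, Option 2=36, Option 3=102
Highest average = 120 → Option 1.

Option 1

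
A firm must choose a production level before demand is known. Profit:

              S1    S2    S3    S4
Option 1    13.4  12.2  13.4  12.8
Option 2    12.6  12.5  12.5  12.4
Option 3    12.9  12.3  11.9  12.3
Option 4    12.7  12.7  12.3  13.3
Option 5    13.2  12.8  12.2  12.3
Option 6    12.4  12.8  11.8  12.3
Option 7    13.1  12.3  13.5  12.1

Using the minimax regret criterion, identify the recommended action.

Option 1

Column bests: S1=13.4, S2=12.8, S3=13.5, S4=13.3.
Option 1 regrets: 0.0, 0.6, 0.1, 0.5 → max 0.6
Option 2 regrets: 0.8, 0.3, 1.0, 0.9 → max 1.0
Option 3 regrets: 0.5, 0.5, 1.6, 1.0 → max 1.6
Option 4 regrets: 0.7, 0.1, 1.2, 0.0 → max 1.2
Option 5 regrets: 0.2, 0.0, 1.3, 1.0 → max 1.3
Option 6 regrets: 1.0, 0.0, 1.7, 1.0 → max 1.7
Option 7 regrets: 0.3, 0.5, 0.0, 1.2 → max 1.2
Smallest max regret = 0.6 → Option 1.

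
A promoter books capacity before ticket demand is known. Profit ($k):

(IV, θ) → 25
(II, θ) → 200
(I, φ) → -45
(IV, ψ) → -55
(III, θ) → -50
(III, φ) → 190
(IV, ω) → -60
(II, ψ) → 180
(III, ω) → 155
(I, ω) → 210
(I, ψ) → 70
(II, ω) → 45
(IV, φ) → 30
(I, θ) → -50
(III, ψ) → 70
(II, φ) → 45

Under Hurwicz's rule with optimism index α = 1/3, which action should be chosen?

I: 1/3·210 + 2/3·(-50) = 110/3
II: 1/3·200 + 2/3·45 = 290/3
III: 1/3·190 + 2/3·(-50) = 30
IV: 1/3·30 + 2/3·(-60) = -30
Highest Hurwicz score = 290/3 → II.

II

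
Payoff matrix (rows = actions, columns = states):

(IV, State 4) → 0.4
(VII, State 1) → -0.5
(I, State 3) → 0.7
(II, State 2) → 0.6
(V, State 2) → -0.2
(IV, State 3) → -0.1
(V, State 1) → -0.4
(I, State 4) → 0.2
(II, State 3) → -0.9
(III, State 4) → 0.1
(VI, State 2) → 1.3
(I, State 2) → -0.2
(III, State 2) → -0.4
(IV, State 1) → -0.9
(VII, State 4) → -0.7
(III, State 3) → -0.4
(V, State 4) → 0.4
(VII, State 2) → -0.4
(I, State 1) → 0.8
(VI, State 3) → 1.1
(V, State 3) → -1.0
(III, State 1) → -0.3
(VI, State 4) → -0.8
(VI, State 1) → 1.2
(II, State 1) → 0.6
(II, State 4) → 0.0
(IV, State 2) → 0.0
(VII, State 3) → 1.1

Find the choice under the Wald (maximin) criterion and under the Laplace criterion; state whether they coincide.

Row minima: I=-0.2, II=-0.9, III=-0.4, IV=-0.9, V=-1.0, VI=-0.8, VII=-0.7
Best worst-case = -0.2 → I.
Row averages: I=0.375, II=0.075, III=-0.25, IV=-0.15, V=-0.3, VI=0.7, VII=-0.125
Highest average = 0.7 → VI.

maximin → I; laplace → VI (disagree)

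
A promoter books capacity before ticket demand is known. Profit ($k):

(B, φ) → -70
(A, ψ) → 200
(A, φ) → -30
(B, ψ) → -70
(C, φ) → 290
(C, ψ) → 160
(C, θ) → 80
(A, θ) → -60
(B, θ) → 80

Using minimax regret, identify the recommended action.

C

Column bests: θ=80, φ=290, ψ=200.
A regrets: 140, 320, 0 → max 320
B regrets: 0, 360, 270 → max 360
C regrets: 0, 0, 40 → max 40
Smallest max regret = 40 → C.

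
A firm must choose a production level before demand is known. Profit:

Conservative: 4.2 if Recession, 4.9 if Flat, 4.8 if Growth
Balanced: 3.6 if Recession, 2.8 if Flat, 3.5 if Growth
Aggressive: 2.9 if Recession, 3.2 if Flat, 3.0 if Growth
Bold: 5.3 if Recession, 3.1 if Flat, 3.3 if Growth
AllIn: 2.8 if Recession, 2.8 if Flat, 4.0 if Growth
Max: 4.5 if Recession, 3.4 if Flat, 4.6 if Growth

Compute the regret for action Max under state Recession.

Best payoff under Recession is 5.3.
Regret = 5.3 − 4.5 = 0.8.

0.8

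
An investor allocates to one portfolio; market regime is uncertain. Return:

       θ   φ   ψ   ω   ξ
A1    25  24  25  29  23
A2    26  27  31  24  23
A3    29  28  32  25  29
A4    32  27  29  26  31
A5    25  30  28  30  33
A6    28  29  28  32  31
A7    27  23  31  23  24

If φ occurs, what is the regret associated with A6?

1

Best payoff under φ is 30.
Regret = 30 − 29 = 1.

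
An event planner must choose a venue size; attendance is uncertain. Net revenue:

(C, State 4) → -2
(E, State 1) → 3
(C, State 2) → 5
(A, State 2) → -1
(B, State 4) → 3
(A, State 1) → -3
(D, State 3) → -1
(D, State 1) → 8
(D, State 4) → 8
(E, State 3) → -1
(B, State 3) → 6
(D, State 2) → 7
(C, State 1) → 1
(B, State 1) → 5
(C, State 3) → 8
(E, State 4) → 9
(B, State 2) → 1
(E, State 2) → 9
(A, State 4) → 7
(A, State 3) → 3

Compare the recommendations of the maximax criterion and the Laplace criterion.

maximax → E; laplace → D (disagree)

Row maxima: A=7, B=6, C=8, D=8, E=9
Best best-case = 9 → E.
Row averages: A=1.5, B=3.75, C=3, D=5.5, E=5
Highest average = 5.5 → D.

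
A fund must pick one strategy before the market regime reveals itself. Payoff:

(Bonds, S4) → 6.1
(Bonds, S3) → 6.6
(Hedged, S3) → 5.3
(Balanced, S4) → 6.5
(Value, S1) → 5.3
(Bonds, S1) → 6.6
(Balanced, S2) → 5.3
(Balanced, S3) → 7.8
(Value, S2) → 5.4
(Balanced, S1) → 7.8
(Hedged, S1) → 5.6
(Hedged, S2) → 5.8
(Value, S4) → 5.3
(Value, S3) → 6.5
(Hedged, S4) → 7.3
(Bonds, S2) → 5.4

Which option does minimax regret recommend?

Balanced

Column bests: S1=7.8, S2=5.8, S3=7.8, S4=7.3.
Value regrets: 2.5, 0.4, 1.3, 2.0 → max 2.5
Balanced regrets: 0.0, 0.5, 0.0, 0.8 → max 0.8
Hedged regrets: 2.2, 0.0, 2.5, 0.0 → max 2.5
Bonds regrets: 1.2, 0.4, 1.2, 1.2 → max 1.2
Smallest max regret = 0.8 → Balanced.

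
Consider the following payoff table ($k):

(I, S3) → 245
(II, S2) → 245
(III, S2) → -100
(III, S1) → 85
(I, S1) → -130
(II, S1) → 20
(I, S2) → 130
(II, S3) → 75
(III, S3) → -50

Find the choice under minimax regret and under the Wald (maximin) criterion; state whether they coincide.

minimax regret → II; maximin → II (agree)

Column bests: S1=85, S2=245, S3=245.
I regrets: 215, 115, 0 → max 215
II regrets: 65, 0, 170 → max 170
III regrets: 0, 345, 295 → max 345
Smallest max regret = 170 → II.
Row minima: I=-130, II=20, III=-100
Best worst-case = 20 → II.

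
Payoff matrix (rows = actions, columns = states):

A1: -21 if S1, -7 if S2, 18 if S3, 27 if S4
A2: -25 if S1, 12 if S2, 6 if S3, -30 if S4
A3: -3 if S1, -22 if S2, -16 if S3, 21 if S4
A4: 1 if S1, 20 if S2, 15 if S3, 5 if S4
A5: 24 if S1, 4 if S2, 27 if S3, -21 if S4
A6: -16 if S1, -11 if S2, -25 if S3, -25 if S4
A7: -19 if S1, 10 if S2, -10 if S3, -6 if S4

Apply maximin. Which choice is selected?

A4

Row minima: A1=-21, A2=-30, A3=-22, A4=1, A5=-21, A6=-25, A7=-19
Best worst-case = 1 → A4.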